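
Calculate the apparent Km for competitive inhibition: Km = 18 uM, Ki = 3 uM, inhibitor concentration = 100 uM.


Km_app = Km * (1 + [I]/Ki)
Km_app = 18 * (1 + 100/3)
Km_app = 618.0 uM

618.0 uM


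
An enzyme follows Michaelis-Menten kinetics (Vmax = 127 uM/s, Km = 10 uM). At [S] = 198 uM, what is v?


v = Vmax * [S] / (Km + [S])
v = 127 * 198 / (10 + 198)
v = 120.8942 uM/s

120.8942 uM/s


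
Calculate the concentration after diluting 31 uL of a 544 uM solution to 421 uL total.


C2 = C1 * V1 / V2
C2 = 544 * 31 / 421
C2 = 40.057 uM

40.057 uM


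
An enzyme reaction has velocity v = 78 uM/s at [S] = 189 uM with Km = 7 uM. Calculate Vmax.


Vmax = v * (Km + [S]) / [S]
Vmax = 78 * (7 + 189) / 189
Vmax = 80.8889 uM/s

80.8889 uM/s


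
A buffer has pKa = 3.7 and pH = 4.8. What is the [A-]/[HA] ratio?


[A-]/[HA] = 10^(pH - pKa)
= 10^(4.8 - 3.7)
= 12.5893

12.5893


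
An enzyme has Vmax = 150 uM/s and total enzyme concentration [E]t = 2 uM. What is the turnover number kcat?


kcat = Vmax / [E]t
kcat = 150 / 2
kcat = 75.0 s^-1

75.0 s^-1


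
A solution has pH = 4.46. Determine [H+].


[H+] = 10^(-pH)
[H+] = 10^(-4.46)
[H+] = 3.467e-05 M

3.467e-05 M


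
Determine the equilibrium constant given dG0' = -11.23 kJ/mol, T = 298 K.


Keq = exp(-dG0 * 1000 / (R * T))
Keq = exp(-(-11.23) * 1000 / (8.314 * 298))
Keq = 93.0059

93.0059


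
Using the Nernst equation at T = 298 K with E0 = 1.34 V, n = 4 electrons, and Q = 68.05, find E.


E = E0 - (RT/nF) * ln(Q)
E = 1.34 - (8.314 * 298 / (4 * 96485)) * ln(68.05)
E = 1.3129 V

1.3129 V


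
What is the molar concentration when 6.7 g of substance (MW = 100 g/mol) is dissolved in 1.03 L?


C = (mass / MW) / volume
C = (6.7 / 100) / 1.03
C = 0.065 M

0.065 M


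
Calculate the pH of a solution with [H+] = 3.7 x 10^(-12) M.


pH = -log10([H+])
pH = -log10(3.7 x 10^(-12))
pH = 11.4318

11.4318


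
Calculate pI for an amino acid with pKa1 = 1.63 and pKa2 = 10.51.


pI = (pKa1 + pKa2) / 2
pI = (1.63 + 10.51) / 2
pI = 6.07

6.07


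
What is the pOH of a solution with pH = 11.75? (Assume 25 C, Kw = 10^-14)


pOH = 14 - pH
pOH = 14 - 11.75
pOH = 2.25

2.25


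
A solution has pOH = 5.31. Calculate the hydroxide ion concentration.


[OH-] = 10^(-pOH)
[OH-] = 10^(-5.31)
[OH-] = 4.898e-06 M

4.898e-06 M


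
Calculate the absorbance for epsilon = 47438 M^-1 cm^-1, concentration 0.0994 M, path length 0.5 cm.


A = epsilon * c * l
A = 47438 * 0.0994 * 0.5
A = 2357.6686

2357.6686


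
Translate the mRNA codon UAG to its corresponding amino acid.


Standard genetic code lookup.
Codon UAG -> Stop

Stop


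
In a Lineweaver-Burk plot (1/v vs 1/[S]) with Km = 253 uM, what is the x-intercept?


x-intercept = -1/Km
= -1/253
= -0.004 1/uM

-0.004 1/uM


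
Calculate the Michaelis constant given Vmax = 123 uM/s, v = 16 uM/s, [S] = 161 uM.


Km = [S] * (Vmax - v) / v
Km = 161 * (123 - 16) / 16
Km = 1076.6875 uM

1076.6875 uM


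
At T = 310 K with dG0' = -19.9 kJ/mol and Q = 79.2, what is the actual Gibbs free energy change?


dG = dG0' + RT * ln(Q) / 1000
dG = -19.9 + 8.314 * 310 * ln(79.2) / 1000
dG = -8.6319 kJ/mol

-8.6319 kJ/mol


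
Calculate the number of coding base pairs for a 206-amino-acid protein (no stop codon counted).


Each amino acid = 1 codon = 3 bp
bp = 206 * 3 = 618 bp

618 bp


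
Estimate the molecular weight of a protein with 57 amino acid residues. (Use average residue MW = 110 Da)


MW = n_residues * 110 Da
MW = 57 * 110
MW = 6270 Da

6270 Da


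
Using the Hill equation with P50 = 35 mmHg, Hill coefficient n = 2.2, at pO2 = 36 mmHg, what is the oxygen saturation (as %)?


Y = pO2^n / (P50^n + pO2^n)
Y = 36^2.2 / (35^2.2 + 36^2.2)
Y = 51.55%

51.55%


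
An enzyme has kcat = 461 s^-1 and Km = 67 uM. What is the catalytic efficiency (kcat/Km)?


Catalytic efficiency = kcat / Km
= 461 / 67
= 6.8806 uM^-1*s^-1

6.8806 uM^-1*s^-1


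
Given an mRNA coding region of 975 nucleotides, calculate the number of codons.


codons = nucleotides / 3
codons = 975 / 3 = 325

325


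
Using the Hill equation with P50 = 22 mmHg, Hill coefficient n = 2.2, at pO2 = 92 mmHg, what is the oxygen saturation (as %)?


Y = pO2^n / (P50^n + pO2^n)
Y = 92^2.2 / (22^2.2 + 92^2.2)
Y = 95.88%

95.88%


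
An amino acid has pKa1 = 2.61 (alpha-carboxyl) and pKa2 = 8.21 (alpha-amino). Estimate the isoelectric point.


pI = (pKa1 + pKa2) / 2
pI = (2.61 + 8.21) / 2
pI = 5.41

5.41


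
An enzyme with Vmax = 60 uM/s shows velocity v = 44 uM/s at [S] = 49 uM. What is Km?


Km = [S] * (Vmax - v) / v
Km = 49 * (60 - 44) / 44
Km = 17.8182 uM

17.8182 uM


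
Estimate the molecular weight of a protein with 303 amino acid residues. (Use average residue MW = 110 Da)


MW = n_residues * 110 Da
MW = 303 * 110
MW = 33330 Da

33330 Da


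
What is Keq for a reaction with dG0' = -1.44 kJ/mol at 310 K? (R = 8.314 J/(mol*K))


Keq = exp(-dG0 * 1000 / (R * T))
Keq = exp(-(-1.44) * 1000 / (8.314 * 310))
Keq = 1.7484

1.7484


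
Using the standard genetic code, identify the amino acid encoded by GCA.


Standard genetic code lookup.
Codon GCA -> Ala

Ala


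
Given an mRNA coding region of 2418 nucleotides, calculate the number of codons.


codons = nucleotides / 3
codons = 2418 / 3 = 806

806


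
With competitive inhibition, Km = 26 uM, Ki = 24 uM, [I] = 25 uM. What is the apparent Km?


Km_app = Km * (1 + [I]/Ki)
Km_app = 26 * (1 + 25/24)
Km_app = 53.0833 uM

53.0833 uM


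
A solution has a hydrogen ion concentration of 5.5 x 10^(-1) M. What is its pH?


pH = -log10([H+])
pH = -log10(5.5 x 10^(-1))
pH = 0.2596

0.2596


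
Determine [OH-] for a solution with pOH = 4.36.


[OH-] = 10^(-pOH)
[OH-] = 10^(-4.36)
[OH-] = 4.365e-05 M

4.365e-05 M


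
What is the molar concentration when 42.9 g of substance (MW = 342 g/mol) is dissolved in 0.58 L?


C = (mass / MW) / volume
C = (42.9 / 342) / 0.58
C = 0.2163 M

0.2163 M


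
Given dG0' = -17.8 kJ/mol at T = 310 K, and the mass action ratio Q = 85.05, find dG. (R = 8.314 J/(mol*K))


dG = dG0' + RT * ln(Q) / 1000
dG = -17.8 + 8.314 * 310 * ln(85.05) / 1000
dG = -6.3483 kJ/mol

-6.3483 kJ/mol


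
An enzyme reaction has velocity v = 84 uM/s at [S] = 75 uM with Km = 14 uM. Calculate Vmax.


Vmax = v * (Km + [S]) / [S]
Vmax = 84 * (14 + 75) / 75
Vmax = 99.68 uM/s

99.68 uM/s


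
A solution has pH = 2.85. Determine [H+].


[H+] = 10^(-pH)
[H+] = 10^(-2.85)
[H+] = 0.0014 M

0.0014 M


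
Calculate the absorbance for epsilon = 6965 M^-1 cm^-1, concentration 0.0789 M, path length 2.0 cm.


A = epsilon * c * l
A = 6965 * 0.0789 * 2.0
A = 1099.077

1099.077


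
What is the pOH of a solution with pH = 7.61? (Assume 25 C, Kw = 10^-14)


pOH = 14 - pH
pOH = 14 - 7.61
pOH = 6.39

6.39


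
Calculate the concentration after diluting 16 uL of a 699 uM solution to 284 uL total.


C2 = C1 * V1 / V2
C2 = 699 * 16 / 284
C2 = 39.3803 uM

39.3803 uM


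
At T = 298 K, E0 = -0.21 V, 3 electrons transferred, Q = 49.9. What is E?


E = E0 - (RT/nF) * ln(Q)
E = -0.21 - (8.314 * 298 / (3 * 96485)) * ln(49.9)
E = -0.2435 V

-0.2435 V


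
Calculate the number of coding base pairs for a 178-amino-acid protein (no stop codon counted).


Each amino acid = 1 codon = 3 bp
bp = 178 * 3 = 534 bp

534 bp


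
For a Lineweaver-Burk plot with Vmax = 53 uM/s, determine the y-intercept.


y-intercept = 1/Vmax
= 1/53
= 0.0189 s/uM

0.0189 s/uM


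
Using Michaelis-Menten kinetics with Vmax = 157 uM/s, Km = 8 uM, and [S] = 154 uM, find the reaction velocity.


v = Vmax * [S] / (Km + [S])
v = 157 * 154 / (8 + 154)
v = 149.2469 uM/s

149.2469 uM/s


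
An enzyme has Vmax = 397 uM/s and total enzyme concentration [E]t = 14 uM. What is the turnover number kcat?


kcat = Vmax / [E]t
kcat = 397 / 14
kcat = 28.3571 s^-1

28.3571 s^-1


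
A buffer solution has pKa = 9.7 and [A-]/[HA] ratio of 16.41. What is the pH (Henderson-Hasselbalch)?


pH = pKa + log10([A-]/[HA])
pH = 9.7 + log10(16.41)
pH = 10.9151

10.9151


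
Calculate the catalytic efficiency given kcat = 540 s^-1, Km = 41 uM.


Catalytic efficiency = kcat / Km
= 540 / 41
= 13.1707 uM^-1*s^-1

13.1707 uM^-1*s^-1


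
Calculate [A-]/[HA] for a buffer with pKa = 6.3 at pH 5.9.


[A-]/[HA] = 10^(pH - pKa)
= 10^(5.9 - 6.3)
= 0.3981

0.3981


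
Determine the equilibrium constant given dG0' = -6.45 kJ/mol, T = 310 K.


Keq = exp(-dG0 * 1000 / (R * T))
Keq = exp(-(-6.45) * 1000 / (8.314 * 310))
Keq = 12.214

12.214


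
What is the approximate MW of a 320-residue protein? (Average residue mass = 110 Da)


MW = n_residues * 110 Da
MW = 320 * 110
MW = 35200 Da

35200 Da


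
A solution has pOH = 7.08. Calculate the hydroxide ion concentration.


[OH-] = 10^(-pOH)
[OH-] = 10^(-7.08)
[OH-] = 8.318e-08 M

8.318e-08 M


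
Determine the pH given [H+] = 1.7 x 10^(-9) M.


pH = -log10([H+])
pH = -log10(1.7 x 10^(-9))
pH = 8.7696

8.7696


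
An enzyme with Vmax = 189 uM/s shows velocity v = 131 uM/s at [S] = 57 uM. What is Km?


Km = [S] * (Vmax - v) / v
Km = 57 * (189 - 131) / 131
Km = 25.2366 uM

25.2366 uM


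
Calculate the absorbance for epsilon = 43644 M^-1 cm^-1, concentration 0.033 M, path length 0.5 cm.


A = epsilon * c * l
A = 43644 * 0.033 * 0.5
A = 720.126

720.126


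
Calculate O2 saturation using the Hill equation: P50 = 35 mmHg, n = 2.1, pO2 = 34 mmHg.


Y = pO2^n / (P50^n + pO2^n)
Y = 34^2.1 / (35^2.1 + 34^2.1)
Y = 48.48%

48.48%


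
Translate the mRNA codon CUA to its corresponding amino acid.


Standard genetic code lookup.
Codon CUA -> Leu

Leu


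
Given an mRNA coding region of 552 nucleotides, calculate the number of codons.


codons = nucleotides / 3
codons = 552 / 3 = 184

184


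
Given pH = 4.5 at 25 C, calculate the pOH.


pOH = 14 - pH
pOH = 14 - 4.5
pOH = 9.5

9.5


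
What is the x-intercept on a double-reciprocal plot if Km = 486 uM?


x-intercept = -1/Km
= -1/486
= -0.0021 1/uM

-0.0021 1/uM


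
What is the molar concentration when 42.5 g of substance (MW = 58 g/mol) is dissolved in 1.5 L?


C = (mass / MW) / volume
C = (42.5 / 58) / 1.5
C = 0.4885 M

0.4885 M


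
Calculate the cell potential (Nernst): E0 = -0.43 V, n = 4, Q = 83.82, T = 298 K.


E = E0 - (RT/nF) * ln(Q)
E = -0.43 - (8.314 * 298 / (4 * 96485)) * ln(83.82)
E = -0.4584 V

-0.4584 V


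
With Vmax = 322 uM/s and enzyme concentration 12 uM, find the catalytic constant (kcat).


kcat = Vmax / [E]t
kcat = 322 / 12
kcat = 26.8333 s^-1

26.8333 s^-1


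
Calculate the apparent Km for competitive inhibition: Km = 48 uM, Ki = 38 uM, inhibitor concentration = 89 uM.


Km_app = Km * (1 + [I]/Ki)
Km_app = 48 * (1 + 89/38)
Km_app = 160.4211 uM

160.4211 uM


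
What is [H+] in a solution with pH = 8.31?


[H+] = 10^(-pH)
[H+] = 10^(-8.31)
[H+] = 4.898e-09 M

4.898e-09 M


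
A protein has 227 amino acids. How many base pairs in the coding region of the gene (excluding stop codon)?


Each amino acid = 1 codon = 3 bp
bp = 227 * 3 = 681 bp

681 bp


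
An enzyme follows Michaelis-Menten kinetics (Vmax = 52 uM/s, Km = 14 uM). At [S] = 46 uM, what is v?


v = Vmax * [S] / (Km + [S])
v = 52 * 46 / (14 + 46)
v = 39.8667 uM/s

39.8667 uM/s


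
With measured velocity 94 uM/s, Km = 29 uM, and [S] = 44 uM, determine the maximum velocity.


Vmax = v * (Km + [S]) / [S]
Vmax = 94 * (29 + 44) / 44
Vmax = 155.9545 uM/s

155.9545 uM/s


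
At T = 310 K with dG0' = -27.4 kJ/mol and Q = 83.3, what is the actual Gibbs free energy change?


dG = dG0' + RT * ln(Q) / 1000
dG = -27.4 + 8.314 * 310 * ln(83.3) / 1000
dG = -16.0018 kJ/mol

-16.0018 kJ/mol


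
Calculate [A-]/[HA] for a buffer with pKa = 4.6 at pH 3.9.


[A-]/[HA] = 10^(pH - pKa)
= 10^(3.9 - 4.6)
= 0.1995

0.1995


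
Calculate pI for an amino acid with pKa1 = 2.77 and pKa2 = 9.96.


pI = (pKa1 + pKa2) / 2
pI = (2.77 + 9.96) / 2
pI = 6.365

6.365


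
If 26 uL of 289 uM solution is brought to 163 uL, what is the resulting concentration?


C2 = C1 * V1 / V2
C2 = 289 * 26 / 163
C2 = 46.0982 uM

46.0982 uM


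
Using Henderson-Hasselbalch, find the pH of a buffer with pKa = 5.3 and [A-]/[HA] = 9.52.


pH = pKa + log10([A-]/[HA])
pH = 5.3 + log10(9.52)
pH = 6.2786

6.2786


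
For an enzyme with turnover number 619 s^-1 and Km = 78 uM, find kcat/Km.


Catalytic efficiency = kcat / Km
= 619 / 78
= 7.9359 uM^-1*s^-1

7.9359 uM^-1*s^-1


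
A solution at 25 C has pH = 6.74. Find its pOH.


pOH = 14 - pH
pOH = 14 - 6.74
pOH = 7.26

7.26


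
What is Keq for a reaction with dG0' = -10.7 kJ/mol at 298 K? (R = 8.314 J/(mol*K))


Keq = exp(-dG0 * 1000 / (R * T))
Keq = exp(-(-10.7) * 1000 / (8.314 * 298))
Keq = 75.0943

75.0943


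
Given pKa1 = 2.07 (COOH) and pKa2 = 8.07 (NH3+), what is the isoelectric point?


pI = (pKa1 + pKa2) / 2
pI = (2.07 + 8.07) / 2
pI = 5.07

5.07


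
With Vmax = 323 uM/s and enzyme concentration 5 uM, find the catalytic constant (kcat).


kcat = Vmax / [E]t
kcat = 323 / 5
kcat = 64.6 s^-1

64.6 s^-1


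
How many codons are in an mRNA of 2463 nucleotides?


codons = nucleotides / 3
codons = 2463 / 3 = 821

821


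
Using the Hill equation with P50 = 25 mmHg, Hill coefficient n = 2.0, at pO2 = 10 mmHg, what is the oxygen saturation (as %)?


Y = pO2^n / (P50^n + pO2^n)
Y = 10^2.0 / (25^2.0 + 10^2.0)
Y = 13.79%

13.79%


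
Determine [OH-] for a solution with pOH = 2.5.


[OH-] = 10^(-pOH)
[OH-] = 10^(-2.5)
[OH-] = 0.0032 M

0.0032 M


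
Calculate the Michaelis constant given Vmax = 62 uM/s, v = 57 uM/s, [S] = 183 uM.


Km = [S] * (Vmax - v) / v
Km = 183 * (62 - 57) / 57
Km = 16.0526 uM

16.0526 uM


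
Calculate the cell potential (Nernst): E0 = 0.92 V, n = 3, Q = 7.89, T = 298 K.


E = E0 - (RT/nF) * ln(Q)
E = 0.92 - (8.314 * 298 / (3 * 96485)) * ln(7.89)
E = 0.9023 V

0.9023 V


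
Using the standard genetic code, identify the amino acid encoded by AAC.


Standard genetic code lookup.
Codon AAC -> Asn

Asn


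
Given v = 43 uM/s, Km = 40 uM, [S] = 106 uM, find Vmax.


Vmax = v * (Km + [S]) / [S]
Vmax = 43 * (40 + 106) / 106
Vmax = 59.2264 uM/s

59.2264 uM/s


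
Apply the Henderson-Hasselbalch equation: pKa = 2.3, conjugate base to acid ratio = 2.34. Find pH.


pH = pKa + log10([A-]/[HA])
pH = 2.3 + log10(2.34)
pH = 2.6692

2.6692


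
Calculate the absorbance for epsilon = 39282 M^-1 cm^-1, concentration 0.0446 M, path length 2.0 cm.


A = epsilon * c * l
A = 39282 * 0.0446 * 2.0
A = 3503.9544

3503.9544


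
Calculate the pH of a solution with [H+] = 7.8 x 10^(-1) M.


pH = -log10([H+])
pH = -log10(7.8 x 10^(-1))
pH = 0.1079

0.1079


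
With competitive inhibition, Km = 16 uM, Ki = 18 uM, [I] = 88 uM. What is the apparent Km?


Km_app = Km * (1 + [I]/Ki)
Km_app = 16 * (1 + 88/18)
Km_app = 94.2222 uM

94.2222 uM


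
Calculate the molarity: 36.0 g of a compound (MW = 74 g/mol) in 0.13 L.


C = (mass / MW) / volume
C = (36.0 / 74) / 0.13
C = 3.7422 M

3.7422 M


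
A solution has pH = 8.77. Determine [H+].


[H+] = 10^(-pH)
[H+] = 10^(-8.77)
[H+] = 1.698e-09 M

1.698e-09 M


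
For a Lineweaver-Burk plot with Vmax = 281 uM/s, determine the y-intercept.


y-intercept = 1/Vmax
= 1/281
= 0.0036 s/uM

0.0036 s/uM


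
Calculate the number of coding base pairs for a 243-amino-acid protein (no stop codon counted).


Each amino acid = 1 codon = 3 bp
bp = 243 * 3 = 729 bp

729 bp


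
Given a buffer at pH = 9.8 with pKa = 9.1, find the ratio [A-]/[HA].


[A-]/[HA] = 10^(pH - pKa)
= 10^(9.8 - 9.1)
= 5.0119

5.0119


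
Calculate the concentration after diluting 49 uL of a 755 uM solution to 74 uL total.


C2 = C1 * V1 / V2
C2 = 755 * 49 / 74
C2 = 499.9324 uM

499.9324 uM


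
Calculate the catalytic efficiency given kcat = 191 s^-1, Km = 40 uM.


Catalytic efficiency = kcat / Km
= 191 / 40
= 4.775 uM^-1*s^-1

4.775 uM^-1*s^-1


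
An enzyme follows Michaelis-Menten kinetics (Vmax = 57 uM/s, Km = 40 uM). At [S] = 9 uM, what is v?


v = Vmax * [S] / (Km + [S])
v = 57 * 9 / (40 + 9)
v = 10.4694 uM/s

10.4694 uM/s


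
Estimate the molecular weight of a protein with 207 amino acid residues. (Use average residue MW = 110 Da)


MW = n_residues * 110 Da
MW = 207 * 110
MW = 22770 Da

22770 Da


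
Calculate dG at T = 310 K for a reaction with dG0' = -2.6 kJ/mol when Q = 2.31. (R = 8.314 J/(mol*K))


dG = dG0' + RT * ln(Q) / 1000
dG = -2.6 + 8.314 * 310 * ln(2.31) / 1000
dG = -0.4421 kJ/mol

-0.4421 kJ/mol


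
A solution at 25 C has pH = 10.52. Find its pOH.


pOH = 14 - pH
pOH = 14 - 10.52
pOH = 3.48

3.48


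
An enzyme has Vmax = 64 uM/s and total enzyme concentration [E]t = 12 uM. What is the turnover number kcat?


kcat = Vmax / [E]t
kcat = 64 / 12
kcat = 5.3333 s^-1

5.3333 s^-1


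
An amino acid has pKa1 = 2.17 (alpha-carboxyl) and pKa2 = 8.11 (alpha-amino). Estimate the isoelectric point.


pI = (pKa1 + pKa2) / 2
pI = (2.17 + 8.11) / 2
pI = 5.14

5.14


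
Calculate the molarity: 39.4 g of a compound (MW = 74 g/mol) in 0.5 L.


C = (mass / MW) / volume
C = (39.4 / 74) / 0.5
C = 1.0649 M

1.0649 M


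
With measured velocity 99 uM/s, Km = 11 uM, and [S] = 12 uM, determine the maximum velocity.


Vmax = v * (Km + [S]) / [S]
Vmax = 99 * (11 + 12) / 12
Vmax = 189.75 uM/s

189.75 uM/s


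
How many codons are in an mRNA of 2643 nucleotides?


codons = nucleotides / 3
codons = 2643 / 3 = 881

881


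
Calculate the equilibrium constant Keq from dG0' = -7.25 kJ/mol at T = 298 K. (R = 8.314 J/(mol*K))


Keq = exp(-dG0 * 1000 / (R * T))
Keq = exp(-(-7.25) * 1000 / (8.314 * 298))
Keq = 18.6576

18.6576


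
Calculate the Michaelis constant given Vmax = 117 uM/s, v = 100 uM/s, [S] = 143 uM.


Km = [S] * (Vmax - v) / v
Km = 143 * (117 - 100) / 100
Km = 24.31 uM

24.31 uM


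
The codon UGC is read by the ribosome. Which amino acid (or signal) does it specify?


Standard genetic code lookup.
Codon UGC -> Cys

Cys


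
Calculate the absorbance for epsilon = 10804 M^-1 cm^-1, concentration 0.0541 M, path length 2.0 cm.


A = epsilon * c * l
A = 10804 * 0.0541 * 2.0
A = 1168.9928

1168.9928


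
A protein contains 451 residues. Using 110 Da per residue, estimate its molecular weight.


MW = n_residues * 110 Da
MW = 451 * 110
MW = 49610 Da

49610 Da


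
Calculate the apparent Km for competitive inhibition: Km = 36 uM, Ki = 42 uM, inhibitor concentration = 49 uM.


Km_app = Km * (1 + [I]/Ki)
Km_app = 36 * (1 + 49/42)
Km_app = 78.0 uM

78.0 uM


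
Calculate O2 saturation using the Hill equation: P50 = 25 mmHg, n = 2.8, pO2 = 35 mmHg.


Y = pO2^n / (P50^n + pO2^n)
Y = 35^2.8 / (25^2.8 + 35^2.8)
Y = 71.95%

71.95%


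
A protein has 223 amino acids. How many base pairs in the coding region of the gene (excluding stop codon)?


Each amino acid = 1 codon = 3 bp
bp = 223 * 3 = 669 bp

669 bp


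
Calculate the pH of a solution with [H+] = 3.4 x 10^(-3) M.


pH = -log10([H+])
pH = -log10(3.4 x 10^(-3))
pH = 2.4685

2.4685


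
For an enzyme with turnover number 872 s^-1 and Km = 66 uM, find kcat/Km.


Catalytic efficiency = kcat / Km
= 872 / 66
= 13.2121 uM^-1*s^-1

13.2121 uM^-1*s^-1


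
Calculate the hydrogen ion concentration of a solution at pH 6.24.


[H+] = 10^(-pH)
[H+] = 10^(-6.24)
[H+] = 5.754e-07 M

5.754e-07 M


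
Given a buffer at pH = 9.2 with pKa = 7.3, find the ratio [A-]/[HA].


[A-]/[HA] = 10^(pH - pKa)
= 10^(9.2 - 7.3)
= 79.4328

79.4328


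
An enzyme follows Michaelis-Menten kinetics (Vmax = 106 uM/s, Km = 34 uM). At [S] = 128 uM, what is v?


v = Vmax * [S] / (Km + [S])
v = 106 * 128 / (34 + 128)
v = 83.7531 uM/s

83.7531 uM/s


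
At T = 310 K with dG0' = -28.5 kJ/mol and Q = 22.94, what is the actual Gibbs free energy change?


dG = dG0' + RT * ln(Q) / 1000
dG = -28.5 + 8.314 * 310 * ln(22.94) / 1000
dG = -20.4255 kJ/mol

-20.4255 kJ/mol


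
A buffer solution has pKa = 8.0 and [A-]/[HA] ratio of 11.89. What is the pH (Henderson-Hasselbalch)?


pH = pKa + log10([A-]/[HA])
pH = 8.0 + log10(11.89)
pH = 9.0752

9.0752


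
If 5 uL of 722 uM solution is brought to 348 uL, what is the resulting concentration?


C2 = C1 * V1 / V2
C2 = 722 * 5 / 348
C2 = 10.3736 uM

10.3736 uM


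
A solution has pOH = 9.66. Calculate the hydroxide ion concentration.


[OH-] = 10^(-pOH)
[OH-] = 10^(-9.66)
[OH-] = 2.188e-10 M

2.188e-10 M


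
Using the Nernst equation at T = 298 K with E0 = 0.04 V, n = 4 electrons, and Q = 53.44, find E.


E = E0 - (RT/nF) * ln(Q)
E = 0.04 - (8.314 * 298 / (4 * 96485)) * ln(53.44)
E = 0.0145 V

0.0145 V


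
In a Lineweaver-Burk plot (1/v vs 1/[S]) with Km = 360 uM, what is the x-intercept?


x-intercept = -1/Km
= -1/360
= -0.0028 1/uM

-0.0028 1/uM


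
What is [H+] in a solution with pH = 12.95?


[H+] = 10^(-pH)
[H+] = 10^(-12.95)
[H+] = 1.122e-13 M

1.122e-13 M


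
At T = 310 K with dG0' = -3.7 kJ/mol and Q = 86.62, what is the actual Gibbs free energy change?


dG = dG0' + RT * ln(Q) / 1000
dG = -3.7 + 8.314 * 310 * ln(86.62) / 1000
dG = 7.7989 kJ/mol

7.7989 kJ/mol


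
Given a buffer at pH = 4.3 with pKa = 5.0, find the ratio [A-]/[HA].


[A-]/[HA] = 10^(pH - pKa)
= 10^(4.3 - 5.0)
= 0.1995

0.1995


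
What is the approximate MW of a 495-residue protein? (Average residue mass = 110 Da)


MW = n_residues * 110 Da
MW = 495 * 110
MW = 54450 Da

54450 Da


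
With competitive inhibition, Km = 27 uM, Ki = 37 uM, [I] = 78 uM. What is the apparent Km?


Km_app = Km * (1 + [I]/Ki)
Km_app = 27 * (1 + 78/37)
Km_app = 83.9189 uM

83.9189 uM


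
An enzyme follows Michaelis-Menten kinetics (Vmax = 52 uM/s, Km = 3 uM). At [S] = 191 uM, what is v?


v = Vmax * [S] / (Km + [S])
v = 52 * 191 / (3 + 191)
v = 51.1959 uM/s

51.1959 uM/s


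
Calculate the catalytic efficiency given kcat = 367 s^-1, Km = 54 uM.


Catalytic efficiency = kcat / Km
= 367 / 54
= 6.7963 uM^-1*s^-1

6.7963 uM^-1*s^-1


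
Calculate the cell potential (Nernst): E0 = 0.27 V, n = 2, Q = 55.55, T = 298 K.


E = E0 - (RT/nF) * ln(Q)
E = 0.27 - (8.314 * 298 / (2 * 96485)) * ln(55.55)
E = 0.2184 V

0.2184 V


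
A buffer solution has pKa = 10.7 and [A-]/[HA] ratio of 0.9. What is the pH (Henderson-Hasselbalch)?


pH = pKa + log10([A-]/[HA])
pH = 10.7 + log10(0.9)
pH = 10.6542

10.6542


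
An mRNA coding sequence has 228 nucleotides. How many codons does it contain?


codons = nucleotides / 3
codons = 228 / 3 = 76

76


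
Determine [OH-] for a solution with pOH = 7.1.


[OH-] = 10^(-pOH)
[OH-] = 10^(-7.1)
[OH-] = 7.943e-08 M

7.943e-08 M


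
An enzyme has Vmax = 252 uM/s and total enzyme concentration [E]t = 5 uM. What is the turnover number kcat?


kcat = Vmax / [E]t
kcat = 252 / 5
kcat = 50.4 s^-1

50.4 s^-1


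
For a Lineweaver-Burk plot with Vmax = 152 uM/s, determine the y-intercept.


y-intercept = 1/Vmax
= 1/152
= 0.0066 s/uM

0.0066 s/uM


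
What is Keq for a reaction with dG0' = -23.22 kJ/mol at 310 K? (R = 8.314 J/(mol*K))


Keq = exp(-dG0 * 1000 / (R * T))
Keq = exp(-(-23.22) * 1000 / (8.314 * 310))
Keq = 8178.7013

8178.7013


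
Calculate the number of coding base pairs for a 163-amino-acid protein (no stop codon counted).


Each amino acid = 1 codon = 3 bp
bp = 163 * 3 = 489 bp

489 bp


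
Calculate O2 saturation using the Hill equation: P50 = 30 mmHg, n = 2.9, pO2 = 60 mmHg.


Y = pO2^n / (P50^n + pO2^n)
Y = 60^2.9 / (30^2.9 + 60^2.9)
Y = 88.19%

88.19%


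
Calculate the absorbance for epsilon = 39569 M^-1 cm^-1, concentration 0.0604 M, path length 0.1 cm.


A = epsilon * c * l
A = 39569 * 0.0604 * 0.1
A = 238.9968

238.9968


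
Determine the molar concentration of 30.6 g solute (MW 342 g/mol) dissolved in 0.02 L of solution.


C = (mass / MW) / volume
C = (30.6 / 342) / 0.02
C = 4.4737 M

4.4737 M


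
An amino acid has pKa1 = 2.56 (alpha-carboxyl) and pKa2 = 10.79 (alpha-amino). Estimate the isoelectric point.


pI = (pKa1 + pKa2) / 2
pI = (2.56 + 10.79) / 2
pI = 6.675

6.675


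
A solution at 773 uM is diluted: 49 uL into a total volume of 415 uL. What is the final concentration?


C2 = C1 * V1 / V2
C2 = 773 * 49 / 415
C2 = 91.2699 uM

91.2699 uM


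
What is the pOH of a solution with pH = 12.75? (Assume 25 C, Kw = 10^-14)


pOH = 14 - pH
pOH = 14 - 12.75
pOH = 1.25

1.25


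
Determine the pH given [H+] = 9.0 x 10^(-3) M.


pH = -log10([H+])
pH = -log10(9.0 x 10^(-3))
pH = 2.0458

2.0458


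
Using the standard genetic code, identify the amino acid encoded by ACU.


Standard genetic code lookup.
Codon ACU -> Thr

Thr


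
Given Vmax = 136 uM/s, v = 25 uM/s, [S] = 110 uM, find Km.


Km = [S] * (Vmax - v) / v
Km = 110 * (136 - 25) / 25
Km = 488.4 uM

488.4 uM


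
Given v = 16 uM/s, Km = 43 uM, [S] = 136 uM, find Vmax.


Vmax = v * (Km + [S]) / [S]
Vmax = 16 * (43 + 136) / 136
Vmax = 21.0588 uM/s

21.0588 uM/s


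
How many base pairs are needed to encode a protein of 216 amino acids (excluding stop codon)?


Each amino acid = 1 codon = 3 bp
bp = 216 * 3 = 648 bp

648 bp


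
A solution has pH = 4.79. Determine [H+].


[H+] = 10^(-pH)
[H+] = 10^(-4.79)
[H+] = 1.622e-05 M

1.622e-05 M


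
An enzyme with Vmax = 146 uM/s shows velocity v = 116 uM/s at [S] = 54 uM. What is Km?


Km = [S] * (Vmax - v) / v
Km = 54 * (146 - 116) / 116
Km = 13.9655 uM

13.9655 uM


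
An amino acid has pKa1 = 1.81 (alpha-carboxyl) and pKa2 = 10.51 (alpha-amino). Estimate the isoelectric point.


pI = (pKa1 + pKa2) / 2
pI = (1.81 + 10.51) / 2
pI = 6.16

6.16


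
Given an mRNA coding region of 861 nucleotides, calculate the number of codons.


codons = nucleotides / 3
codons = 861 / 3 = 287

287


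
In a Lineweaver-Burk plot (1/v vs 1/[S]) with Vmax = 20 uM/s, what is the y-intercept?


y-intercept = 1/Vmax
= 1/20
= 0.05 s/uM

0.05 s/uM


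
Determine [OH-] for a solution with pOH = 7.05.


[OH-] = 10^(-pOH)
[OH-] = 10^(-7.05)
[OH-] = 8.913e-08 M

8.913e-08 M


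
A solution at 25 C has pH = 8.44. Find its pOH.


pOH = 14 - pH
pOH = 14 - 8.44
pOH = 5.56

5.56


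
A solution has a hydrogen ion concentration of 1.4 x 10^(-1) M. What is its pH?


pH = -log10([H+])
pH = -log10(1.4 x 10^(-1))
pH = 0.8539

0.8539


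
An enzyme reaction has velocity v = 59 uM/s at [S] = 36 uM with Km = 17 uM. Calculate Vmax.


Vmax = v * (Km + [S]) / [S]
Vmax = 59 * (17 + 36) / 36
Vmax = 86.8611 uM/s

86.8611 uM/s


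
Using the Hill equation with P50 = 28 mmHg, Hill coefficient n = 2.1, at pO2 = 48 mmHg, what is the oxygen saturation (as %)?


Y = pO2^n / (P50^n + pO2^n)
Y = 48^2.1 / (28^2.1 + 48^2.1)
Y = 75.62%

75.62%


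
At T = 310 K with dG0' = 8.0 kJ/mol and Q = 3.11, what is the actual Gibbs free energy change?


dG = dG0' + RT * ln(Q) / 1000
dG = 8.0 + 8.314 * 310 * ln(3.11) / 1000
dG = 10.9243 kJ/mol

10.9243 kJ/mol


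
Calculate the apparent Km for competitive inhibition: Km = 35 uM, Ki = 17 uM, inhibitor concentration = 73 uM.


Km_app = Km * (1 + [I]/Ki)
Km_app = 35 * (1 + 73/17)
Km_app = 185.2941 uM

185.2941 uM


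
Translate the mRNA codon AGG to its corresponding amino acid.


Standard genetic code lookup.
Codon AGG -> Arg

Arg


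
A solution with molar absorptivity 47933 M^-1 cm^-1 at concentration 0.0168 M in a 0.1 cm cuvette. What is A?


A = epsilon * c * l
A = 47933 * 0.0168 * 0.1
A = 80.5274

80.5274


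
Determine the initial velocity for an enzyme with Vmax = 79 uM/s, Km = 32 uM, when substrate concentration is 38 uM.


v = Vmax * [S] / (Km + [S])
v = 79 * 38 / (32 + 38)
v = 42.8857 uM/s

42.8857 uM/s


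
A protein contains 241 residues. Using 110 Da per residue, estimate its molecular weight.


MW = n_residues * 110 Da
MW = 241 * 110
MW = 26510 Da

26510 Da


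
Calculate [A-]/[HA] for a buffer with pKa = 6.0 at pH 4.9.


[A-]/[HA] = 10^(pH - pKa)
= 10^(4.9 - 6.0)
= 0.0794

0.0794


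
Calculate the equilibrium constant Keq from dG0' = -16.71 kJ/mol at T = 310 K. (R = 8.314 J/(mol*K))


Keq = exp(-dG0 * 1000 / (R * T))
Keq = exp(-(-16.71) * 1000 / (8.314 * 310))
Keq = 654.2102

654.2102


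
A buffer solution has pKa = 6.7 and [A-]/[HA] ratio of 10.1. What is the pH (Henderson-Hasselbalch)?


pH = pKa + log10([A-]/[HA])
pH = 6.7 + log10(10.1)
pH = 7.7043

7.7043


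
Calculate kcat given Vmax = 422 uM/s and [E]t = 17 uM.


kcat = Vmax / [E]t
kcat = 422 / 17
kcat = 24.8235 s^-1

24.8235 s^-1


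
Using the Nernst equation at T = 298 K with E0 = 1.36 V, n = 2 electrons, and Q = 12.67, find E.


E = E0 - (RT/nF) * ln(Q)
E = 1.36 - (8.314 * 298 / (2 * 96485)) * ln(12.67)
E = 1.3274 V

1.3274 V


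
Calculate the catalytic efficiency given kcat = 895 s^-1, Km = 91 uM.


Catalytic efficiency = kcat / Km
= 895 / 91
= 9.8352 uM^-1*s^-1

9.8352 uM^-1*s^-1


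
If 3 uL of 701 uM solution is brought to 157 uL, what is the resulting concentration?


C2 = C1 * V1 / V2
C2 = 701 * 3 / 157
C2 = 13.3949 uM

13.3949 uM


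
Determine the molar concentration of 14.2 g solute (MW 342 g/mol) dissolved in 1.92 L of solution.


C = (mass / MW) / volume
C = (14.2 / 342) / 1.92
C = 0.0216 M

0.0216 M


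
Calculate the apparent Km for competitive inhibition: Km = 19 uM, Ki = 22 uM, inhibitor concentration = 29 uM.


Km_app = Km * (1 + [I]/Ki)
Km_app = 19 * (1 + 29/22)
Km_app = 44.0455 uM

44.0455 uM


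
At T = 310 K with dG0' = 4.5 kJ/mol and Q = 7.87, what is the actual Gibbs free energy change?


dG = dG0' + RT * ln(Q) / 1000
dG = 4.5 + 8.314 * 310 * ln(7.87) / 1000
dG = 9.8172 kJ/mol

9.8172 kJ/mol


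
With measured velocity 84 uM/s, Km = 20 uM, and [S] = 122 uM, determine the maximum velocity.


Vmax = v * (Km + [S]) / [S]
Vmax = 84 * (20 + 122) / 122
Vmax = 97.7705 uM/s

97.7705 uM/s


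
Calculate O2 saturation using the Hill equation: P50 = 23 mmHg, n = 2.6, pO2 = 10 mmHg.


Y = pO2^n / (P50^n + pO2^n)
Y = 10^2.6 / (23^2.6 + 10^2.6)
Y = 10.29%

10.29%


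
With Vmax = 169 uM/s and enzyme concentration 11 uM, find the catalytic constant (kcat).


kcat = Vmax / [E]t
kcat = 169 / 11
kcat = 15.3636 s^-1

15.3636 s^-1


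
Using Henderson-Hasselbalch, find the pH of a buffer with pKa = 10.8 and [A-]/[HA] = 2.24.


pH = pKa + log10([A-]/[HA])
pH = 10.8 + log10(2.24)
pH = 11.1502

11.1502


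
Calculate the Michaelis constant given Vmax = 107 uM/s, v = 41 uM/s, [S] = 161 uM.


Km = [S] * (Vmax - v) / v
Km = 161 * (107 - 41) / 41
Km = 259.1707 uM

259.1707 uM


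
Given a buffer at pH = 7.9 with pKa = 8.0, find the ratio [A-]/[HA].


[A-]/[HA] = 10^(pH - pKa)
= 10^(7.9 - 8.0)
= 0.7943

0.7943


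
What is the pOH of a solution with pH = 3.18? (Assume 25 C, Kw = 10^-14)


pOH = 14 - pH
pOH = 14 - 3.18
pOH = 10.82

10.82


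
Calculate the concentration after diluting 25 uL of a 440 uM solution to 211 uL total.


C2 = C1 * V1 / V2
C2 = 440 * 25 / 211
C2 = 52.1327 uM

52.1327 uM


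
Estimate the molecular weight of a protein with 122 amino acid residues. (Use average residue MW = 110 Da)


MW = n_residues * 110 Da
MW = 122 * 110
MW = 13420 Da

13420 Da


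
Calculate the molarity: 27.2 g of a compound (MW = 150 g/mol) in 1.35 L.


C = (mass / MW) / volume
C = (27.2 / 150) / 1.35
C = 0.1343 M

0.1343 M


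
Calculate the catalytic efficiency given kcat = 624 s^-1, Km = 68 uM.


Catalytic efficiency = kcat / Km
= 624 / 68
= 9.1765 uM^-1*s^-1

9.1765 uM^-1*s^-1


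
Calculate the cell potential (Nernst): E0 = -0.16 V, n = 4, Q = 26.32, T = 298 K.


E = E0 - (RT/nF) * ln(Q)
E = -0.16 - (8.314 * 298 / (4 * 96485)) * ln(26.32)
E = -0.181 V

-0.181 V


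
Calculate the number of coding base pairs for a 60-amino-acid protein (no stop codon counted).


Each amino acid = 1 codon = 3 bp
bp = 60 * 3 = 180 bp

180 bp


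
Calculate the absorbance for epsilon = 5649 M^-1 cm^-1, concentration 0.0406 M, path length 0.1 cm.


A = epsilon * c * l
A = 5649 * 0.0406 * 0.1
A = 22.9349

22.9349


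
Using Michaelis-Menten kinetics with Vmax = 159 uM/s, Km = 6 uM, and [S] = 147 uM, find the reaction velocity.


v = Vmax * [S] / (Km + [S])
v = 159 * 147 / (6 + 147)
v = 152.7647 uM/s

152.7647 uM/s


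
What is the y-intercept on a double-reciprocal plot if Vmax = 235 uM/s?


y-intercept = 1/Vmax
= 1/235
= 0.0043 s/uM

0.0043 s/uM


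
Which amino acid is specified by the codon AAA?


Standard genetic code lookup.
Codon AAA -> Lys

Lys


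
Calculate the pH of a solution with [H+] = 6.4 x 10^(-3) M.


pH = -log10([H+])
pH = -log10(6.4 x 10^(-3))
pH = 2.1938

2.1938


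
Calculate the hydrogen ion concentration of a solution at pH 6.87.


[H+] = 10^(-pH)
[H+] = 10^(-6.87)
[H+] = 1.349e-07 M

1.349e-07 M


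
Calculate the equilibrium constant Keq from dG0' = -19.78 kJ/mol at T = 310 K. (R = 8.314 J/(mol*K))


Keq = exp(-dG0 * 1000 / (R * T))
Keq = exp(-(-19.78) * 1000 / (8.314 * 310))
Keq = 2152.9176

2152.9176


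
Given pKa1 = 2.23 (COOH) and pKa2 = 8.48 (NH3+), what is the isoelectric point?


pI = (pKa1 + pKa2) / 2
pI = (2.23 + 8.48) / 2
pI = 5.355

5.355


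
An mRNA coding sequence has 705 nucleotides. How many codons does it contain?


codons = nucleotides / 3
codons = 705 / 3 = 235

235


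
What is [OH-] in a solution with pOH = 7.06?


[OH-] = 10^(-pOH)
[OH-] = 10^(-7.06)
[OH-] = 8.710e-08 M

8.710e-08 M


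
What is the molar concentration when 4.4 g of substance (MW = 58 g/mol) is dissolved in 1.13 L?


C = (mass / MW) / volume
C = (4.4 / 58) / 1.13
C = 0.0671 M

0.0671 M


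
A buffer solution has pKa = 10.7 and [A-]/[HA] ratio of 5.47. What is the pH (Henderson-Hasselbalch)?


pH = pKa + log10([A-]/[HA])
pH = 10.7 + log10(5.47)
pH = 11.438

11.438


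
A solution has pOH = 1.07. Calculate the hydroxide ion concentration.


[OH-] = 10^(-pOH)
[OH-] = 10^(-1.07)
[OH-] = 0.0851 M

0.0851 M


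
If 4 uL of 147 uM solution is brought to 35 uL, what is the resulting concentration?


C2 = C1 * V1 / V2
C2 = 147 * 4 / 35
C2 = 16.8 uM

16.8 uM


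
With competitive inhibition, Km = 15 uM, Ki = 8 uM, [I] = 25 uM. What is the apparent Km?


Km_app = Km * (1 + [I]/Ki)
Km_app = 15 * (1 + 25/8)
Km_app = 61.875 uM

61.875 uM


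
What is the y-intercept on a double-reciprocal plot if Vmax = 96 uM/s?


y-intercept = 1/Vmax
= 1/96
= 0.0104 s/uM

0.0104 s/uM


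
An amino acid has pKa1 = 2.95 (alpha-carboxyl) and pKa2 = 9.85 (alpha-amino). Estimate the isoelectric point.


pI = (pKa1 + pKa2) / 2
pI = (2.95 + 9.85) / 2
pI = 6.4

6.4


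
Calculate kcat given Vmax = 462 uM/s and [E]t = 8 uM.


kcat = Vmax / [E]t
kcat = 462 / 8
kcat = 57.75 s^-1

57.75 s^-1


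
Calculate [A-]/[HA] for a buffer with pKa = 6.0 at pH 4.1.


[A-]/[HA] = 10^(pH - pKa)
= 10^(4.1 - 6.0)
= 0.0126

0.0126


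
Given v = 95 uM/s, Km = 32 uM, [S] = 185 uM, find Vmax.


Vmax = v * (Km + [S]) / [S]
Vmax = 95 * (32 + 185) / 185
Vmax = 111.4324 uM/s

111.4324 uM/s


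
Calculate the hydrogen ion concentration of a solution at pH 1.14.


[H+] = 10^(-pH)
[H+] = 10^(-1.14)
[H+] = 0.0724 M

0.0724 M


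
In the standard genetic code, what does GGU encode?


Standard genetic code lookup.
Codon GGU -> Gly

Gly


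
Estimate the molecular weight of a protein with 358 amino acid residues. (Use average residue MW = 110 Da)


MW = n_residues * 110 Da
MW = 358 * 110
MW = 39380 Da

39380 Da


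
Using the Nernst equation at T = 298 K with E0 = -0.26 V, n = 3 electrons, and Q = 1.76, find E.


E = E0 - (RT/nF) * ln(Q)
E = -0.26 - (8.314 * 298 / (3 * 96485)) * ln(1.76)
E = -0.2648 V

-0.2648 V


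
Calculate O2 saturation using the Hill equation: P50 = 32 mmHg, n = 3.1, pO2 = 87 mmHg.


Y = pO2^n / (P50^n + pO2^n)
Y = 87^3.1 / (32^3.1 + 87^3.1)
Y = 95.69%

95.69%


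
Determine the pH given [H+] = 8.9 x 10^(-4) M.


pH = -log10([H+])
pH = -log10(8.9 x 10^(-4))
pH = 3.0506

3.0506


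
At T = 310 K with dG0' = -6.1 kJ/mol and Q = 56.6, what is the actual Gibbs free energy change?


dG = dG0' + RT * ln(Q) / 1000
dG = -6.1 + 8.314 * 310 * ln(56.6) / 1000
dG = 4.3022 kJ/mol

4.3022 kJ/mol


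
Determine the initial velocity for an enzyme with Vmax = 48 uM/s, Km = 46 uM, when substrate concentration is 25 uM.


v = Vmax * [S] / (Km + [S])
v = 48 * 25 / (46 + 25)
v = 16.9014 uM/s

16.9014 uM/s


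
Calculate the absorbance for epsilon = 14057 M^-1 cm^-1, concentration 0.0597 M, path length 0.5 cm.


A = epsilon * c * l
A = 14057 * 0.0597 * 0.5
A = 419.6014

419.6014


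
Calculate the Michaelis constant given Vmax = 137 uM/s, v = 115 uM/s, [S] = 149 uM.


Km = [S] * (Vmax - v) / v
Km = 149 * (137 - 115) / 115
Km = 28.5043 uM

28.5043 uM


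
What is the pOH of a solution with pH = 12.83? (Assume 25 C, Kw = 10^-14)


pOH = 14 - pH
pOH = 14 - 12.83
pOH = 1.17

1.17


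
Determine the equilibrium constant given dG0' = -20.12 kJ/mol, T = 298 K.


Keq = exp(-dG0 * 1000 / (R * T))
Keq = exp(-(-20.12) * 1000 / (8.314 * 298))
Keq = 3363.8916

3363.8916


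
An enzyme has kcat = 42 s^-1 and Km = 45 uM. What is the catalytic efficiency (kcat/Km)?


Catalytic efficiency = kcat / Km
= 42 / 45
= 0.9333 uM^-1*s^-1

0.9333 uM^-1*s^-1


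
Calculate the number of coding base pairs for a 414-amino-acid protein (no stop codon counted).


Each amino acid = 1 codon = 3 bp
bp = 414 * 3 = 1242 bp

1242 bp


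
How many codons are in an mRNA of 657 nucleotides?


codons = nucleotides / 3
codons = 657 / 3 = 219

219


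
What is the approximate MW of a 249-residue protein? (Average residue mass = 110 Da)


MW = n_residues * 110 Da
MW = 249 * 110
MW = 27390 Da

27390 Da


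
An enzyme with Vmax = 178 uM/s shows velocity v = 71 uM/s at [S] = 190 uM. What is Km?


Km = [S] * (Vmax - v) / v
Km = 190 * (178 - 71) / 71
Km = 286.338 uM

286.338 uM


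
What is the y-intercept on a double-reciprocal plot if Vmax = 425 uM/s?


y-intercept = 1/Vmax
= 1/425
= 0.0024 s/uM

0.0024 s/uM


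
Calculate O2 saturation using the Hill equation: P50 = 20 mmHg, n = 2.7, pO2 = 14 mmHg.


Y = pO2^n / (P50^n + pO2^n)
Y = 14^2.7 / (20^2.7 + 14^2.7)
Y = 27.63%

27.63%


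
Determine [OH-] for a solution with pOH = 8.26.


[OH-] = 10^(-pOH)
[OH-] = 10^(-8.26)
[OH-] = 5.495e-09 M

5.495e-09 M


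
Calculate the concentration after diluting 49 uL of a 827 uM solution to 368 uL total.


C2 = C1 * V1 / V2
C2 = 827 * 49 / 368
C2 = 110.1168 uM

110.1168 uM


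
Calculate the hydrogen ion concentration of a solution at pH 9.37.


[H+] = 10^(-pH)
[H+] = 10^(-9.37)
[H+] = 4.266e-10 M

4.266e-10 M


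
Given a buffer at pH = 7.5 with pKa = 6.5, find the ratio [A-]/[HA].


[A-]/[HA] = 10^(pH - pKa)
= 10^(7.5 - 6.5)
= 10.0

10.0


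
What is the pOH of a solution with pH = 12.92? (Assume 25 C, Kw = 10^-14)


pOH = 14 - pH
pOH = 14 - 12.92
pOH = 1.08

1.08


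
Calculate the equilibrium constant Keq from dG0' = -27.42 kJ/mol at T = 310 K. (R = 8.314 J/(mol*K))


Keq = exp(-dG0 * 1000 / (R * T))
Keq = exp(-(-27.42) * 1000 / (8.314 * 310))
Keq = 41725.8342

41725.8342
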